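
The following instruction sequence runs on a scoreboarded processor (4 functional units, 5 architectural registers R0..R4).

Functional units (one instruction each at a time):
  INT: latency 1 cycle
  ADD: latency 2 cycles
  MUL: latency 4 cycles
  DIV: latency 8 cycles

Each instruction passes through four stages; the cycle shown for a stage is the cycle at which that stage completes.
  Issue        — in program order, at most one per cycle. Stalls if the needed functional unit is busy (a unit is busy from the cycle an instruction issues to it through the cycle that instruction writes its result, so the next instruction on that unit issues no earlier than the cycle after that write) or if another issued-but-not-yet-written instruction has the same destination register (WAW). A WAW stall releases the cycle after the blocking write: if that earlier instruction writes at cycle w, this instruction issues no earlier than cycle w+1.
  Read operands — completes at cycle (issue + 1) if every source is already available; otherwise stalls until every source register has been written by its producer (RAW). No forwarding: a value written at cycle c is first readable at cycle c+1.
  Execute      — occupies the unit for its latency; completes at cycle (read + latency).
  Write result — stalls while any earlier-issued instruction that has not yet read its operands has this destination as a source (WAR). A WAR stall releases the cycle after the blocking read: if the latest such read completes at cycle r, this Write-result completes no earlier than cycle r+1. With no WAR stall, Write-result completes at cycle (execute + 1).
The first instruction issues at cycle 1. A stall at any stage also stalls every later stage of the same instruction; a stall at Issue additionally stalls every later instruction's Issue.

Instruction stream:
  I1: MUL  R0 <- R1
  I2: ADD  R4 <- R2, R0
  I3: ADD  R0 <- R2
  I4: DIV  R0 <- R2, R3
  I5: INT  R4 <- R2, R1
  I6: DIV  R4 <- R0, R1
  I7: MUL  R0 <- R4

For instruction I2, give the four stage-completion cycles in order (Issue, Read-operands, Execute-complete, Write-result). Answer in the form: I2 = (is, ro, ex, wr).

  I1 | 1 | 2 | 6 | 7
  I2 | 2 | 8 | 10 | 11   RAW R0: wait I1 write@7
  I3 | 12 | 13 | 15 | 16   struct: ADD busy until I2 writes@11
  I4 | 17 | 18 | 26 | 27   WAW R0: wait I3 write@16
  I5 | 18 | 19 | 20 | 21
  I6 | 28 | 29 | 37 | 38   struct: DIV busy until I4 writes@27
  I7 | 29 | 39 | 43 | 44   RAW R4: wait I6 write@38

I2 = (2, 8, 10, 11)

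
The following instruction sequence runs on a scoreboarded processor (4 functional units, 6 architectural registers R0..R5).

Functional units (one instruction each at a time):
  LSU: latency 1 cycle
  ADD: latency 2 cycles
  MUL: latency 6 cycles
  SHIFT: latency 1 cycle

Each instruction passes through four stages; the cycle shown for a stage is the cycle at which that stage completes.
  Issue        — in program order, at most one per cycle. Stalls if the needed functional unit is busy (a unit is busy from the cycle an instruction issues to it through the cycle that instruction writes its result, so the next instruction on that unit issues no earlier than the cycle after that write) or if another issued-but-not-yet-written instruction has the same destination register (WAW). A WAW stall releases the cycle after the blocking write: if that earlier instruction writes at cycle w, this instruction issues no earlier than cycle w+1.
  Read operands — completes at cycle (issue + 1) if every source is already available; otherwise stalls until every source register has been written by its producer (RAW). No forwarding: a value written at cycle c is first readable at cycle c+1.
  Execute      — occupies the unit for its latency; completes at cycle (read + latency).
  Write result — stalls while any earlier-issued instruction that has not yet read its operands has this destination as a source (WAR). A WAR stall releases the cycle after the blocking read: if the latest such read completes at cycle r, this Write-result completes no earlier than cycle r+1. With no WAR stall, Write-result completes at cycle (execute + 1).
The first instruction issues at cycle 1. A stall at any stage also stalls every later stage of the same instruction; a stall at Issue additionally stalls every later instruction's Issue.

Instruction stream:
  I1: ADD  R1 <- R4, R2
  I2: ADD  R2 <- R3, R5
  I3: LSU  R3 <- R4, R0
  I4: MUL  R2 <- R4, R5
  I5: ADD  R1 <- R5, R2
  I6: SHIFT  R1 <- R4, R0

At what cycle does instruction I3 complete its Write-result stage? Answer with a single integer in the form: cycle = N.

I1 -> (1, 2, 4, 5)
I2 -> (6, 7, 9, 10)  // struct: ADD busy until I1 writes@5
I3 -> (7, 8, 9, 10)
I4 -> (11, 12, 18, 19)  // WAW R2: wait I2 write@10
I5 -> (12, 20, 22, 23)  // RAW R2: wait I4 write@19
I6 -> (24, 25, 26, 27)  // WAW R1: wait I5 write@23

cycle = 10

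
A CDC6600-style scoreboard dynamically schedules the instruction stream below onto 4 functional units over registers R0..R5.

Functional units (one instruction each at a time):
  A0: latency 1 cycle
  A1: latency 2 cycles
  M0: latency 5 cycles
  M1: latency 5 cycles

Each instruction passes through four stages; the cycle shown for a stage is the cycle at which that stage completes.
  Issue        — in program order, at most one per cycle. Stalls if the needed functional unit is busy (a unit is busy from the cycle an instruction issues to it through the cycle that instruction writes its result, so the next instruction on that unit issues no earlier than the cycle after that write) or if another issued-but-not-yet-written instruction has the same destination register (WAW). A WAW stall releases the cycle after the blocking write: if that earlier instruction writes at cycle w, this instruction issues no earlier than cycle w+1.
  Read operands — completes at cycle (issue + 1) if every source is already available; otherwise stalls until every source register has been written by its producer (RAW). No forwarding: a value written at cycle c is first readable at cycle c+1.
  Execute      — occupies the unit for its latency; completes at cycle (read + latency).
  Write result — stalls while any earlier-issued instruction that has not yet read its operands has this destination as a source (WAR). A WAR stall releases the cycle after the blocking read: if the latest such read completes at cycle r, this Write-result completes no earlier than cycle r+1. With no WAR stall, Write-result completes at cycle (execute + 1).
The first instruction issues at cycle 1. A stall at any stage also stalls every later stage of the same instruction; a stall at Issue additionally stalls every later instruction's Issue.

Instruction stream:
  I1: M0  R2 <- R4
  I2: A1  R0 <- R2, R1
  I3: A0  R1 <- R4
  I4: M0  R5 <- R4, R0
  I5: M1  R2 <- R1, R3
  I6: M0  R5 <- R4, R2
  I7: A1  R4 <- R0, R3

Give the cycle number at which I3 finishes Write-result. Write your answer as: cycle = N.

cycle = 10

1) issue 1, read 2, done 7, write 8
2) issue 2, read 9, done 11, write 12  <RAW R2: wait I1 write@8>
3) issue 3, read 4, done 5, write 10  <WAR R1: wait I2 read@9>
4) issue 9, read 13, done 18, write 19  <struct: M0 busy until I1 writes@8 / RAW R0: wait I2 write@12>
5) issue 10, read 11, done 16, write 17
6) issue 20, read 21, done 26, write 27  <struct: M0 busy until I4 writes@19>
7) issue 21, read 22, done 24, write 25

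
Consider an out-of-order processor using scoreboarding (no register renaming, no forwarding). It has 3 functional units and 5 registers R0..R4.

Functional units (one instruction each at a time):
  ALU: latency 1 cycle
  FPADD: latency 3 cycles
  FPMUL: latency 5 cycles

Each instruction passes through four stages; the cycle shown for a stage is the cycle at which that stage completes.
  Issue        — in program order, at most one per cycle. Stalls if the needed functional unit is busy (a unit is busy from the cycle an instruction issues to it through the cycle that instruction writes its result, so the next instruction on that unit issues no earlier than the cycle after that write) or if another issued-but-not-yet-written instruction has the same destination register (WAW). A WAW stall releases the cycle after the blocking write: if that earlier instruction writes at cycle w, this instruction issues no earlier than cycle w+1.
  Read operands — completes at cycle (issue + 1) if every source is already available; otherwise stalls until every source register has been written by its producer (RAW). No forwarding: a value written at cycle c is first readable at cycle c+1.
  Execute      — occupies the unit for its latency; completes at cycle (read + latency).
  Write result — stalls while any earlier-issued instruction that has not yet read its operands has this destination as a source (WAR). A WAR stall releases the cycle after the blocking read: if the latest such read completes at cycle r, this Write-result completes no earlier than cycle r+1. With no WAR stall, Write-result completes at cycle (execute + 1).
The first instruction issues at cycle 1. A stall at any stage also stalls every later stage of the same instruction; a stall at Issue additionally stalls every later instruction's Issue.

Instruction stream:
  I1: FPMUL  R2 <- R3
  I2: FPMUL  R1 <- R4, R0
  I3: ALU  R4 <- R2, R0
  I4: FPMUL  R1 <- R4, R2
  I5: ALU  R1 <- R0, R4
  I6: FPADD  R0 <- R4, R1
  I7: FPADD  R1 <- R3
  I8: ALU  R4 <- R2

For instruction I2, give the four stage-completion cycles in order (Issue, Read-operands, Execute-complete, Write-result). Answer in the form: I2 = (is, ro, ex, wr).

I1  is:1  ro:2  ex:7  wr:8
I2  is:9  ro:10  ex:15  wr:16  — struct: FPMUL busy until I1 writes@8
I3  is:10  ro:11  ex:12  wr:13
I4  is:17  ro:18  ex:23  wr:24  — struct: FPMUL busy until I2 writes@16
I5  is:25  ro:26  ex:27  wr:28  — WAW R1: wait I4 write@24
I6  is:26  ro:29  ex:32  wr:33  — RAW R1: wait I5 write@28
I7  is:34  ro:35  ex:38  wr:39  — struct: FPADD busy until I6 writes@33
I8  is:35  ro:36  ex:37  wr:38

I2 = (9, 10, 15, 16)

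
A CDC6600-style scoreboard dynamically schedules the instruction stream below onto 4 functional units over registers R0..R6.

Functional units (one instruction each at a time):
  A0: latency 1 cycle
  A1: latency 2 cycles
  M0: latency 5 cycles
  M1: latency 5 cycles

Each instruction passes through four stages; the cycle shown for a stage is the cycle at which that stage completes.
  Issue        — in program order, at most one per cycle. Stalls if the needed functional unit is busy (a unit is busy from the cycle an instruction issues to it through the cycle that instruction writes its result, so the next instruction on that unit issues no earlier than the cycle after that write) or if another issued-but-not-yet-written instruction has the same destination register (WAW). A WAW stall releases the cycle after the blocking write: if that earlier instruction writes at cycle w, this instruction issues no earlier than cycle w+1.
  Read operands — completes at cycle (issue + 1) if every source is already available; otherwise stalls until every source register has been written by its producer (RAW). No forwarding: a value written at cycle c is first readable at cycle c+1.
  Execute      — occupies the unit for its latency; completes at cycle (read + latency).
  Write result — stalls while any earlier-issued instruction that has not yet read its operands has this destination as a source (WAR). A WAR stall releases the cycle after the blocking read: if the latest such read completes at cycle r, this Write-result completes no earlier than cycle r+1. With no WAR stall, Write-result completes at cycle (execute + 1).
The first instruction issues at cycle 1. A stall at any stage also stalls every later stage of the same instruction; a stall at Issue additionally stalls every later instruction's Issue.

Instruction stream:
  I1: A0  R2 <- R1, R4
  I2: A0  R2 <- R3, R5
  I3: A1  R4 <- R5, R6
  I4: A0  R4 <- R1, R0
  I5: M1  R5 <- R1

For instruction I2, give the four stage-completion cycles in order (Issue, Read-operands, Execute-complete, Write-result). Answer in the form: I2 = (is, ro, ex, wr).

I2 = (5, 6, 7, 8)

c1: I1→A0
c2: I1 RO
c3: I1 EX
c4: I1 WR R2
c5: I2→A0
c6: I2 RO; I3→A1
c7: I2 EX; I3 RO
c8: I2 WR R2
c9: I3 EX
c10: I3 WR R4
c11: I4→A0
c12: I4 RO; I5→M1
c13: I4 EX; I5 RO
c14: I4 WR R4
c18: I5 EX
c19: I5 WR R5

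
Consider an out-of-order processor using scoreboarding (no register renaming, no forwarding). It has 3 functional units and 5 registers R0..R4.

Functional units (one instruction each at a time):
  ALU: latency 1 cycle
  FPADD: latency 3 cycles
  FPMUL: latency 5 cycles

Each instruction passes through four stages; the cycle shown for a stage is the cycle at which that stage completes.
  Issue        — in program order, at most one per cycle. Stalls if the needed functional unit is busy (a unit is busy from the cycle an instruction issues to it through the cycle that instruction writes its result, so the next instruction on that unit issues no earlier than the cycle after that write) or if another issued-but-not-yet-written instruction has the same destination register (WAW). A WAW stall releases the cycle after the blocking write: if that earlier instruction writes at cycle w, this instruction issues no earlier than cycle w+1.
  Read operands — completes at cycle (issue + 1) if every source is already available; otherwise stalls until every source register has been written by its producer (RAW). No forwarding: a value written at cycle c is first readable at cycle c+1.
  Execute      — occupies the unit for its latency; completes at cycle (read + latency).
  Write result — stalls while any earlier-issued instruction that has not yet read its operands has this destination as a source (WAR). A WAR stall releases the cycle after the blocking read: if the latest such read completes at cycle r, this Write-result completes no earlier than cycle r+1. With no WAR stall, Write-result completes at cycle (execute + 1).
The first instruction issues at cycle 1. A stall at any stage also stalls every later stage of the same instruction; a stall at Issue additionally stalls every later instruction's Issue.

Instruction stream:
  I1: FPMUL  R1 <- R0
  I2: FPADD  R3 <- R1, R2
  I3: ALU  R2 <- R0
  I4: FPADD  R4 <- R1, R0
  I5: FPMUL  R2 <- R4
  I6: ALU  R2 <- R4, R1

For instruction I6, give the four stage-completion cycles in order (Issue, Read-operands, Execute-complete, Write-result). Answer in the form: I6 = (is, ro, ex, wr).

I6 = (27, 28, 29, 30)

cycle 1: I1 dispatched to FPMUL
cycle 2: I1 operands ready · I2 dispatched to FPADD
cycle 3: I3 dispatched to ALU
cycle 4: I3 operands ready
cycle 5: I3 complete
cycle 7: I1 complete
cycle 8: R1←I1
cycle 9: I2 operands ready
cycle 10: R2←I3
cycle 12: I2 complete
cycle 13: R3←I2
cycle 14: I4 dispatched to FPADD
cycle 15: I4 operands ready · I5 dispatched to FPMUL
cycle 18: I4 complete
cycle 19: R4←I4
cycle 20: I5 operands ready
cycle 25: I5 complete
cycle 26: R2←I5
cycle 27: I6 dispatched to ALU
cycle 28: I6 operands ready
cycle 29: I6 complete
cycle 30: R2←I6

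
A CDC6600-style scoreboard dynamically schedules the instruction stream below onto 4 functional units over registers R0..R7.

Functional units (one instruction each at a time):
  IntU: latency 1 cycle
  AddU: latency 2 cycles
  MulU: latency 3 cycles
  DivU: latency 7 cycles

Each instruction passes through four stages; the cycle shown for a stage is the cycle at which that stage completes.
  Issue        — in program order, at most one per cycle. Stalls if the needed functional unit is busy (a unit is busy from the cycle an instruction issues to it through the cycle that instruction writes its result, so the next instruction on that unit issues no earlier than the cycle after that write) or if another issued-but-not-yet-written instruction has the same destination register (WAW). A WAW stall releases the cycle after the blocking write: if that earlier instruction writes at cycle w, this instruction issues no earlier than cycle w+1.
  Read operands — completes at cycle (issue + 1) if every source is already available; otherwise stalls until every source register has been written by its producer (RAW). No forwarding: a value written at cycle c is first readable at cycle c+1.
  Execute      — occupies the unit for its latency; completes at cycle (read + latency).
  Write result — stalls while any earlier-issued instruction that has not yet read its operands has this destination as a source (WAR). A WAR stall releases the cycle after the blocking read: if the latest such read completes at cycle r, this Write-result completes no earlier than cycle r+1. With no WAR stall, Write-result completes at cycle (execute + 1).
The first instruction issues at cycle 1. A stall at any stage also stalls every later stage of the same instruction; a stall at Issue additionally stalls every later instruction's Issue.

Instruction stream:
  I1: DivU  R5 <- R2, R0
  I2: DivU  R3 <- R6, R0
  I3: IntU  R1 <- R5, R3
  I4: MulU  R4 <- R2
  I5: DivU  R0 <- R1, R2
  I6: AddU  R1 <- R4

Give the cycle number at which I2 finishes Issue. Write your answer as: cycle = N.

cycle = 11

I1: IS=1 RO=2 EX=9 WR=10
I2: IS=11 RO=12 EX=19 WR=20  [struct: DivU busy until I1 writes@10]
I3: IS=12 RO=21 EX=22 WR=23  [RAW R3: wait I2 write@20]
I4: IS=13 RO=14 EX=17 WR=18
I5: IS=21 RO=24 EX=31 WR=32  [struct: DivU busy until I2 writes@20; RAW R1: wait I3 write@23]
I6: IS=24 RO=25 EX=27 WR=28  [WAW R1: wait I3 write@23]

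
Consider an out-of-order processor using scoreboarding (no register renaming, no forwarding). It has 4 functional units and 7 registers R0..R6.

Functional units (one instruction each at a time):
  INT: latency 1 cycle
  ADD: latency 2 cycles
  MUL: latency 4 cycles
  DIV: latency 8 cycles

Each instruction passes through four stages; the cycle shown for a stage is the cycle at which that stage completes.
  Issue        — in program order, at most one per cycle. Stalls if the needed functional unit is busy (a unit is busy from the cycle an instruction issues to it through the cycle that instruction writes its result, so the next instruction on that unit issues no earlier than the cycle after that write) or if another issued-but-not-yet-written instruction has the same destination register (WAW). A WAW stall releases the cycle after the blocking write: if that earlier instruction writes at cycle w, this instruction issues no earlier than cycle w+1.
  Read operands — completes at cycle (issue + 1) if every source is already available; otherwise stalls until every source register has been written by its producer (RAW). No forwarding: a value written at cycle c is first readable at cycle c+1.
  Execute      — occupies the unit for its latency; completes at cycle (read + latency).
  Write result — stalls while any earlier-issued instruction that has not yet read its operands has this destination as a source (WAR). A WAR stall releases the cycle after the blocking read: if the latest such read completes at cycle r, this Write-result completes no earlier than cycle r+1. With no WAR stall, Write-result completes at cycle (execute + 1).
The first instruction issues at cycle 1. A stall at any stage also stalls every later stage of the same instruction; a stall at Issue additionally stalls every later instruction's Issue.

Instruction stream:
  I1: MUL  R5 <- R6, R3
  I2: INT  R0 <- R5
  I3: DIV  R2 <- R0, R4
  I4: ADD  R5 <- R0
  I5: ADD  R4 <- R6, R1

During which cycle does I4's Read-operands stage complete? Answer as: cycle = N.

cycle 1: issue I1 (MUL)
cycle 2: I1 read-ops; issue I2 (INT)
cycle 3: issue I3 (DIV)
cycle 6: I1 finished on MUL
cycle 7: I1→R5
cycle 8: I2 read-ops; issue I4 (ADD)
cycle 9: I2 finished on INT
cycle 10: I2→R0
cycle 11: I3 read-ops; I4 read-ops
cycle 13: I4 finished on ADD
cycle 14: I4→R5
cycle 15: issue I5 (ADD)
cycle 16: I5 read-ops
cycle 18: I5 finished on ADD
cycle 19: I3 finished on DIV; I5→R4
cycle 20: I3→R2

cycle = 11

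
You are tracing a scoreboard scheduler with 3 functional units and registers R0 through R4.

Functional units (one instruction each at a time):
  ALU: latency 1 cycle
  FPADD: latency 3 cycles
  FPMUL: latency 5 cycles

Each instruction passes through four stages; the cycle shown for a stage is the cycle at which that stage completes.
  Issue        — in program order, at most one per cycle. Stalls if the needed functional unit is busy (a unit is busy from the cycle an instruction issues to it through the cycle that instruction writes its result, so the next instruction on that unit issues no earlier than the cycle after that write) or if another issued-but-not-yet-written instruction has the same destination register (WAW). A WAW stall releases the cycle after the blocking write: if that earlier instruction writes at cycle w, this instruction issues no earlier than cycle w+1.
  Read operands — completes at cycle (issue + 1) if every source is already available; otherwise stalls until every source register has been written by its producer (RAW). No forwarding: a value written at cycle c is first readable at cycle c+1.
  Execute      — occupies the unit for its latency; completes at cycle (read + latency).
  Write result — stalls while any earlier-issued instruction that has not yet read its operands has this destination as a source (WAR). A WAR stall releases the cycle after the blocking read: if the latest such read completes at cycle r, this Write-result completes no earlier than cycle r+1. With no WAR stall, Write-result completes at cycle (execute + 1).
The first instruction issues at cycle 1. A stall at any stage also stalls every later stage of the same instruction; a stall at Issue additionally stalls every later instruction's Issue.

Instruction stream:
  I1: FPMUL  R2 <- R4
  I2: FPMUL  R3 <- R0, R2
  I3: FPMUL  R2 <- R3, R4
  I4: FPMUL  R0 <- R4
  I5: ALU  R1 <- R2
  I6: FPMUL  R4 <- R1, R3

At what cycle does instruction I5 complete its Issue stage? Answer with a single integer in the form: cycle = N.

cycle = 26

I1  is:1  ro:2  ex:7  wr:8
I2  is:9  ro:10  ex:15  wr:16  — struct: FPMUL busy until I1 writes@8
I3  is:17  ro:18  ex:23  wr:24  — struct: FPMUL busy until I2 writes@16
I4  is:25  ro:26  ex:31  wr:32  — struct: FPMUL busy until I3 writes@24
I5  is:26  ro:27  ex:28  wr:29
I6  is:33  ro:34  ex:39  wr:40  — struct: FPMUL busy until I4 writes@32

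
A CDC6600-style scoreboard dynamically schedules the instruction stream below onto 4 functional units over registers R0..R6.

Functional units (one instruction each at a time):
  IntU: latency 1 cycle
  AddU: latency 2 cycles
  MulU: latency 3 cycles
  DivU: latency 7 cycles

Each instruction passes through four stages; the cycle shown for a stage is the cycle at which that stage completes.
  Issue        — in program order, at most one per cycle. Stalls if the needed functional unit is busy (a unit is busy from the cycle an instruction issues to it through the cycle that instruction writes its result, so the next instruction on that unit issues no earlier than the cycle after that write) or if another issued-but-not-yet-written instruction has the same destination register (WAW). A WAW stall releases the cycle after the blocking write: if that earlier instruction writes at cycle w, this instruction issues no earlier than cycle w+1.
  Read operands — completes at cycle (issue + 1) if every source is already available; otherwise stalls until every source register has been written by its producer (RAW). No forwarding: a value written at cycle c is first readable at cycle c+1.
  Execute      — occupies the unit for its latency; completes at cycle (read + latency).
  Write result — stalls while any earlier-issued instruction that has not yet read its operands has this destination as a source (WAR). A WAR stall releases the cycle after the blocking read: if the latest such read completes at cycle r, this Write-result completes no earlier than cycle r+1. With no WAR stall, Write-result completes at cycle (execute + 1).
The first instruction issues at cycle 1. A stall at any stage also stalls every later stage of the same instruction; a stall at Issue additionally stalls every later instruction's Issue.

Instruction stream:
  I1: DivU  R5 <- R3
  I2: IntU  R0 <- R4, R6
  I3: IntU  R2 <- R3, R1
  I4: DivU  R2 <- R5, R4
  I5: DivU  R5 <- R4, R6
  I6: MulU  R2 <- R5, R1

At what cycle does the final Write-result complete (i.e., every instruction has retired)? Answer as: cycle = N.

cycle = 35

  I1 | 1 | 2 | 9 | 10
  I2 | 2 | 3 | 4 | 5
  I3 | 6 | 7 | 8 | 9   struct: IntU busy until I2 writes@5
  I4 | 11 | 12 | 19 | 20   struct: DivU busy until I1 writes@10
  I5 | 21 | 22 | 29 | 30   struct: DivU busy until I4 writes@20
  I6 | 22 | 31 | 34 | 35   RAW R5: wait I5 write@30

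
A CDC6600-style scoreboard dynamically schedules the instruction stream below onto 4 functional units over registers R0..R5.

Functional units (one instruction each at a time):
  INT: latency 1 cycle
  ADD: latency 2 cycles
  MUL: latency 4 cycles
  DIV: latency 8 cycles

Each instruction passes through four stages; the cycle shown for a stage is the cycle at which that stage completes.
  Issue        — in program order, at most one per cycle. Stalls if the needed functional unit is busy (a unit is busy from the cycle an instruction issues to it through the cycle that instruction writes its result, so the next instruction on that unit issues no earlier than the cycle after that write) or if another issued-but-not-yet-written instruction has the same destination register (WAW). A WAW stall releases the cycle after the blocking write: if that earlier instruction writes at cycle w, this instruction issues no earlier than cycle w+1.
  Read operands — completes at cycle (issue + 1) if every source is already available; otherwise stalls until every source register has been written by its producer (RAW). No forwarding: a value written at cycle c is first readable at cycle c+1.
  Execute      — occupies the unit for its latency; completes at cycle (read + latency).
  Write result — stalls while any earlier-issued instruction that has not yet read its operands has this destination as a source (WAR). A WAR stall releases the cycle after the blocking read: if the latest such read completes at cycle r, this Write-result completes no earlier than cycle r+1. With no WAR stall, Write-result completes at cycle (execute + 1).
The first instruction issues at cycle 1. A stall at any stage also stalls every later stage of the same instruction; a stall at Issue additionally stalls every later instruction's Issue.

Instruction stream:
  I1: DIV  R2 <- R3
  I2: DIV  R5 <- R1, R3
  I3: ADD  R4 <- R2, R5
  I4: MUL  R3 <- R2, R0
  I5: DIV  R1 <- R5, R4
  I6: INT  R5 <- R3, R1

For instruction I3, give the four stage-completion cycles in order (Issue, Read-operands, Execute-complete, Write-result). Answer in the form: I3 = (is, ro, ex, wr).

cycle 1: I1→DIV
cycle 2: I1 RO
cycle 10: I1 EX
cycle 11: I1 WR R2
cycle 12: I2→DIV
cycle 13: I2 RO, I3→ADD
cycle 14: I4→MUL
cycle 15: I4 RO
cycle 19: I4 EX
cycle 20: I4 WR R3
cycle 21: I2 EX
cycle 22: I2 WR R5
cycle 23: I3 RO, I5→DIV
cycle 24: I6→INT
cycle 25: I3 EX
cycle 26: I3 WR R4
cycle 27: I5 RO
cycle 35: I5 EX
cycle 36: I5 WR R1
cycle 37: I6 RO
cycle 38: I6 EX
cycle 39: I6 WR R5

I3 = (13, 23, 25, 26)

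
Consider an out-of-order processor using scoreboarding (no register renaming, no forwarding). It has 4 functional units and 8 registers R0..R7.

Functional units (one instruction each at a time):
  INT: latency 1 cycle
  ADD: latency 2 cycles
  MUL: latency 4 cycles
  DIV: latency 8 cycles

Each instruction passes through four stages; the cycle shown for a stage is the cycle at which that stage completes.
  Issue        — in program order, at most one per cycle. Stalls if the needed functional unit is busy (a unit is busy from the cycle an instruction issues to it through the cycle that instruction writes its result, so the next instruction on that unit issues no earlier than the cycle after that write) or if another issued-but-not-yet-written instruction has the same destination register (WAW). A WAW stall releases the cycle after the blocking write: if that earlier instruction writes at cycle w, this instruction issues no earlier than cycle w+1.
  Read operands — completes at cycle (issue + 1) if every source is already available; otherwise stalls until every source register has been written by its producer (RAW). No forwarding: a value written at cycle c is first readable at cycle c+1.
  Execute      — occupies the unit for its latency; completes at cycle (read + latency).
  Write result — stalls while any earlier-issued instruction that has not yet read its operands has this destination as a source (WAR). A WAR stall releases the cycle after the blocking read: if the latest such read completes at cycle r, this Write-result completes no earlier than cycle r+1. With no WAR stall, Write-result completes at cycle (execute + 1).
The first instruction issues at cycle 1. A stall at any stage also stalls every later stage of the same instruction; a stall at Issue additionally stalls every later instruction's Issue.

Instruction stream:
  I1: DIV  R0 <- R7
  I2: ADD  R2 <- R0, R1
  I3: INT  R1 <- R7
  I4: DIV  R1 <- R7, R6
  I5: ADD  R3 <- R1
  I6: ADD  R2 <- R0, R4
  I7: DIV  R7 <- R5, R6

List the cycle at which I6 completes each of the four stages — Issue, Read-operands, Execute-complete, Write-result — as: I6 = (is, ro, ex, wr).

I6 = (29, 30, 32, 33)

c1: I1→DIV
c2: I1 RO · I2→ADD
c3: I3→INT
c4: I3 RO
c5: I3 EX
c10: I1 EX
c11: I1 WR R0
c12: I2 RO
c13: I3 WR R1
c14: I2 EX · I4→DIV
c15: I2 WR R2 · I4 RO
c16: I5→ADD
c23: I4 EX
c24: I4 WR R1
c25: I5 RO
c27: I5 EX
c28: I5 WR R3
c29: I6→ADD
c30: I6 RO · I7→DIV
c31: I7 RO
c32: I6 EX
c33: I6 WR R2
c39: I7 EX
c40: I7 WR R7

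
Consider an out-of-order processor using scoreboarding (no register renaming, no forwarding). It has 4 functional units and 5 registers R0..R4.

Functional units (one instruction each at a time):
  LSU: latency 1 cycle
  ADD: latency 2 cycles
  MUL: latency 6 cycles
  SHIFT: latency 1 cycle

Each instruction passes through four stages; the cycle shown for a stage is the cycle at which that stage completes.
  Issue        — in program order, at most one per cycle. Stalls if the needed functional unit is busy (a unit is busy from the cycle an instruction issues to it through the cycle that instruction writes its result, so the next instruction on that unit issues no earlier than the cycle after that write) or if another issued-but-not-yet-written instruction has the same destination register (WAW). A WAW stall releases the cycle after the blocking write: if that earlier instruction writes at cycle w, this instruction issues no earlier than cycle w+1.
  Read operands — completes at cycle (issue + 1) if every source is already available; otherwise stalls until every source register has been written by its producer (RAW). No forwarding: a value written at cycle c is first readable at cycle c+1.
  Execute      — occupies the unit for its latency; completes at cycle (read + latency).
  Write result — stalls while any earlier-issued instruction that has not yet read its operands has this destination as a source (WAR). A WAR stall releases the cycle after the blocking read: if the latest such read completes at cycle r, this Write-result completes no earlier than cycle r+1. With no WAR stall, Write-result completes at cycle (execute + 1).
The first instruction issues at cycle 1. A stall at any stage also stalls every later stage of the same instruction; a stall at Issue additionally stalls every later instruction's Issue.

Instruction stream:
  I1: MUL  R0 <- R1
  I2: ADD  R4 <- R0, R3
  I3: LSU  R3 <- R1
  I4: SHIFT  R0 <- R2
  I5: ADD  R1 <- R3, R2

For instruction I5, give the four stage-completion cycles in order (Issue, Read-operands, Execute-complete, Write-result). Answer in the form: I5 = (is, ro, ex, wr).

c1: issue I1 (MUL)
c2: I1 read-ops · issue I2 (ADD)
c3: issue I3 (LSU)
c4: I3 read-ops
c5: I3 finished on LSU
c8: I1 finished on MUL
c9: I1→R0
c10: I2 read-ops · issue I4 (SHIFT)
c11: I3→R3 · I4 read-ops
c12: I2 finished on ADD · I4 finished on SHIFT
c13: I2→R4 · I4→R0
c14: issue I5 (ADD)
c15: I5 read-ops
c17: I5 finished on ADD
c18: I5→R1

I5 = (14, 15, 17, 18)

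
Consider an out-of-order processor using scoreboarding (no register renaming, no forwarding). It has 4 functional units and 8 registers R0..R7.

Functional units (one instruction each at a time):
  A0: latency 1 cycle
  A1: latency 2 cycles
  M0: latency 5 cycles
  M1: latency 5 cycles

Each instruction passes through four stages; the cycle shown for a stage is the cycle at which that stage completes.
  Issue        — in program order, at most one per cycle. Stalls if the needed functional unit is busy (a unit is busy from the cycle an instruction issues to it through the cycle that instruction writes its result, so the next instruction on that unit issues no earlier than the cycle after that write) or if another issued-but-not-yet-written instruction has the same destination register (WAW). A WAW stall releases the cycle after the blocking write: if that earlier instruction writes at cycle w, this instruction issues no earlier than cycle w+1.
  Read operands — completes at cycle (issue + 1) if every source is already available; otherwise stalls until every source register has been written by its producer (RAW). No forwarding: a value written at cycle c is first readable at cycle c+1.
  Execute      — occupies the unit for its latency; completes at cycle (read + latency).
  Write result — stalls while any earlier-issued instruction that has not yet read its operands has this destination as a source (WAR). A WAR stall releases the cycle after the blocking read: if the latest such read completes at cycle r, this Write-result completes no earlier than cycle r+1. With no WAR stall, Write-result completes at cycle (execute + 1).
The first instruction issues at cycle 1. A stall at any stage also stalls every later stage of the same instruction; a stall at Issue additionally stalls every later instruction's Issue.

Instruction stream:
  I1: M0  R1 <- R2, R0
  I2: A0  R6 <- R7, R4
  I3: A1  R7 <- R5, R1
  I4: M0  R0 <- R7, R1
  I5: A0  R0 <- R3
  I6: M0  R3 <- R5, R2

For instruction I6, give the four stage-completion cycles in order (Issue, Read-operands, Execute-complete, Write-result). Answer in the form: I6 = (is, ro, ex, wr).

I6 = (21, 22, 27, 28)

c1: issue I1 (M0)
c2: I1 read-ops; issue I2 (A0)
c3: I2 read-ops; issue I3 (A1)
c4: I2 finished on A0
c5: I2→R6
c7: I1 finished on M0
c8: I1→R1
c9: I3 read-ops; issue I4 (M0)
c11: I3 finished on A1
c12: I3→R7
c13: I4 read-ops
c18: I4 finished on M0
c19: I4→R0
c20: issue I5 (A0)
c21: I5 read-ops; issue I6 (M0)
c22: I5 finished on A0; I6 read-ops
c23: I5→R0
c27: I6 finished on M0
c28: I6→R3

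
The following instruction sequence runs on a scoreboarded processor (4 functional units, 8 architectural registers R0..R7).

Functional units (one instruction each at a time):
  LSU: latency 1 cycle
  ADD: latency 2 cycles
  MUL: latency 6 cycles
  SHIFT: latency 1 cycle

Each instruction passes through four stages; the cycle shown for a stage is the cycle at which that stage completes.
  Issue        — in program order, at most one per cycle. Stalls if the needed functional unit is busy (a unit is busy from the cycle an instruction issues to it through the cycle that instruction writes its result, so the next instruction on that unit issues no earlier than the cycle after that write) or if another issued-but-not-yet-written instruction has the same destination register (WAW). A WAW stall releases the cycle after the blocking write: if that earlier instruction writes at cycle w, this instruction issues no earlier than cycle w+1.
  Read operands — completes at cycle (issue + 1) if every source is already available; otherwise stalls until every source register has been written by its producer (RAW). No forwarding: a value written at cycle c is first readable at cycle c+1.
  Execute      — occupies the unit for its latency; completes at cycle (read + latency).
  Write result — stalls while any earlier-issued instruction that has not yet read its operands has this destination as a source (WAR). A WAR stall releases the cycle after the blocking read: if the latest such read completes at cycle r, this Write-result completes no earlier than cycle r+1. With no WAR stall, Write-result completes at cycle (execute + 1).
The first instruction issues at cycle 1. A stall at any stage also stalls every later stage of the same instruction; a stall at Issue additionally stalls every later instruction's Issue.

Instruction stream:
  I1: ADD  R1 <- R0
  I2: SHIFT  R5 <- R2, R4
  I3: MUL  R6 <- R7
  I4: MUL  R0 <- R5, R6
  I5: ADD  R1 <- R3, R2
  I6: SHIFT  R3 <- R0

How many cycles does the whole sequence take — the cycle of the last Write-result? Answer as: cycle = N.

cycle = 23

cycle 1: I1 dispatched to ADD
cycle 2: I1 operands ready | I2 dispatched to SHIFT
cycle 3: I2 operands ready | I3 dispatched to MUL
cycle 4: I1 complete | I2 complete | I3 operands ready
cycle 5: R1←I1 | R5←I2
cycle 10: I3 complete
cycle 11: R6←I3
cycle 12: I4 dispatched to MUL
cycle 13: I4 operands ready | I5 dispatched to ADD
cycle 14: I5 operands ready | I6 dispatched to SHIFT
cycle 16: I5 complete
cycle 17: R1←I5
cycle 19: I4 complete
cycle 20: R0←I4
cycle 21: I6 operands ready
cycle 22: I6 complete
cycle 23: R3←I6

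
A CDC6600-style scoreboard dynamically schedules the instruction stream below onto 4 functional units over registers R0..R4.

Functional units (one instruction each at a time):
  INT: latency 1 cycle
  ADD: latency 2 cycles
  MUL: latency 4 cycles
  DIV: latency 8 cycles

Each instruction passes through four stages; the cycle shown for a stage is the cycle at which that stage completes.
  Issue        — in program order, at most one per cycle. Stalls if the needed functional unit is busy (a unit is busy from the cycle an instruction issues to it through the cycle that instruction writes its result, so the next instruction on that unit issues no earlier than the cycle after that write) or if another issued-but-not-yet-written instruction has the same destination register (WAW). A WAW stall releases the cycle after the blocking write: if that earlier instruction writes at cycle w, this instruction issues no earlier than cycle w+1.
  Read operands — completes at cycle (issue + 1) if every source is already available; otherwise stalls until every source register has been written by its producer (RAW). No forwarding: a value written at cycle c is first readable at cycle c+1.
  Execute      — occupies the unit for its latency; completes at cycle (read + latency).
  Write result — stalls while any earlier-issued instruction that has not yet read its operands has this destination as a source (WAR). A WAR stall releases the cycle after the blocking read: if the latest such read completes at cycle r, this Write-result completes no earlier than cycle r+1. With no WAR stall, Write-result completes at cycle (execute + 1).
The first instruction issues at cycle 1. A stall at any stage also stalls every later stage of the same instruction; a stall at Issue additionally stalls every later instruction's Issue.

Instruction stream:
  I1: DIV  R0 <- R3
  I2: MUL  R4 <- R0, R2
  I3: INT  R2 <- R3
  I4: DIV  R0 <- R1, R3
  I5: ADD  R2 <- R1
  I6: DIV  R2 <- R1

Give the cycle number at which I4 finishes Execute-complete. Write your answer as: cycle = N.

cycle = 21

[I1] 1/2/10/11
[I2] 2/12/16/17  (RAW R0: wait I1 write@11)
[I3] 3/4/5/13  (WAR R2: wait I2 read@12)
[I4] 12/13/21/22  (struct: DIV busy until I1 writes@11)
[I5] 14/15/17/18  (WAW R2: wait I3 write@13)
[I6] 23/24/32/33  (struct: DIV busy until I4 writes@22)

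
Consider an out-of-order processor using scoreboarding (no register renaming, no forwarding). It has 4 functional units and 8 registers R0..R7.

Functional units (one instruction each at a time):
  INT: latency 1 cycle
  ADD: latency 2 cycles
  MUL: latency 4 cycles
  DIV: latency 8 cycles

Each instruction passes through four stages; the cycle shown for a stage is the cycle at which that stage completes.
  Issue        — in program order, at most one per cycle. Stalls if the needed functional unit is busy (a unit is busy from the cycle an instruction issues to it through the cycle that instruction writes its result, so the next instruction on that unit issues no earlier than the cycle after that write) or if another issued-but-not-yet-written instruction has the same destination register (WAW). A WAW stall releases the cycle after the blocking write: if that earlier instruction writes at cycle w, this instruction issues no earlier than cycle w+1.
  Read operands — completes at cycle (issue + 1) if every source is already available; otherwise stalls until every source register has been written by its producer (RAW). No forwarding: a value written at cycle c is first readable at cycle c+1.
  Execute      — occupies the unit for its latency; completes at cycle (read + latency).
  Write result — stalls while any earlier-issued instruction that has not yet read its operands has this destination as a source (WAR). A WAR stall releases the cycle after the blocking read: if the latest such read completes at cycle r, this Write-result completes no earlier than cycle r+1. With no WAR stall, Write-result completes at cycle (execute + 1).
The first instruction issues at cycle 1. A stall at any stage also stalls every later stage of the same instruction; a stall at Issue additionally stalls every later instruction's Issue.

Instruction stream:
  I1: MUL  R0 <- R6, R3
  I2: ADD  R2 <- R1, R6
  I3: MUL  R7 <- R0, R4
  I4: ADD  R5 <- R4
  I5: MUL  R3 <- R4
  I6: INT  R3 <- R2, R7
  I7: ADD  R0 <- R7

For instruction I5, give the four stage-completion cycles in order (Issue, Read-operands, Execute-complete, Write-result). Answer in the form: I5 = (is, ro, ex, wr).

1) issue 1, read 2, done 6, write 7
2) issue 2, read 3, done 5, write 6
3) issue 8, read 9, done 13, write 14  <struct: MUL busy until I1 writes@7>
4) issue 9, read 10, done 12, write 13
5) issue 15, read 16, done 20, write 21  <struct: MUL busy until I3 writes@14>
6) issue 22, read 23, done 24, write 25  <WAW R3: wait I5 write@21>
7) issue 23, read 24, done 26, write 27

I5 = (15, 16, 20, 21)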